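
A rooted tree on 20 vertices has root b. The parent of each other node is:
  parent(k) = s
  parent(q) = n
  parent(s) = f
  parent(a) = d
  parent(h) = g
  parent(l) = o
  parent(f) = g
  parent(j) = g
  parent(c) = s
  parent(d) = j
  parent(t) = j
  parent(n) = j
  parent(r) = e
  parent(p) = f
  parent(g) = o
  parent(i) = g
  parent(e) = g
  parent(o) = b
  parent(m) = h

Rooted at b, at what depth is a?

b – o – g – j – d – a — 5 edges.

5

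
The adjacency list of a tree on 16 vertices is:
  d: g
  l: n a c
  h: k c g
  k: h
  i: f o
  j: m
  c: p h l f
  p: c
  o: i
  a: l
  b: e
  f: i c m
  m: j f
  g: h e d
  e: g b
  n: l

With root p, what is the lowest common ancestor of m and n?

Ancestors of m (toward the root): m, f, c, p.
Ancestors of n: n, l, c, p.
The deepest node appearing in both lists is c.

c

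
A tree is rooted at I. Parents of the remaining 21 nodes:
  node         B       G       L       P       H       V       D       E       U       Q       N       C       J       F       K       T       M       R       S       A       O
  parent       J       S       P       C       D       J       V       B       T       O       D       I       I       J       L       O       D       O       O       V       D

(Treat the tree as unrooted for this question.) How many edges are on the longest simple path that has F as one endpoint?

6

Distances from F peak at 6, attained at U (G, K also at distance 6).
F – J – V – D – O – T – U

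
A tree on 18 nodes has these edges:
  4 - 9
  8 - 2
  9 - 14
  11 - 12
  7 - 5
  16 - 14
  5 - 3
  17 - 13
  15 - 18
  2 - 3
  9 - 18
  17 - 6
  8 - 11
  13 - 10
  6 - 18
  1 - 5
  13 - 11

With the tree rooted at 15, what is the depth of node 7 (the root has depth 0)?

Climbing from 7 to the root: 7 → 5 → 3 → 2 → 8 → 11 → 13 → 17 → 6 → 18 → 15. That's 10 steps.

10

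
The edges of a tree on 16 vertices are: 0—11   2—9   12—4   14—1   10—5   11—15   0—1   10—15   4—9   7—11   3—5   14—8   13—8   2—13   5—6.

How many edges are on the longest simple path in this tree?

13

BFS from 12 reaches 6 last, at distance 13; BFS from 6 confirms no node is farther.
Path: 12 - 4 - 9 - 2 - 13 - 8 - 14 - 1 - 0 - 11 - 15 - 10 - 5 - 6.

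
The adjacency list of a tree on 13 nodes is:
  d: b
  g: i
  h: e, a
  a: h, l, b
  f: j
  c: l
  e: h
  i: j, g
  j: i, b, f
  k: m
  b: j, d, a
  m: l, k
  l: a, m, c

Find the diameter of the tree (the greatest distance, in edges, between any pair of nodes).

7

Starting from g, a farthest node is k at distance 7.
One longest path: g – i – j – b – a – l – m – k.
So the diameter is 7.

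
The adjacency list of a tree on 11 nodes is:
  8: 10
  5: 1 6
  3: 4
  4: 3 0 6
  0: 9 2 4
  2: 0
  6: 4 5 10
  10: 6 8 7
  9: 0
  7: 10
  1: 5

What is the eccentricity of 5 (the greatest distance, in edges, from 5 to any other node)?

4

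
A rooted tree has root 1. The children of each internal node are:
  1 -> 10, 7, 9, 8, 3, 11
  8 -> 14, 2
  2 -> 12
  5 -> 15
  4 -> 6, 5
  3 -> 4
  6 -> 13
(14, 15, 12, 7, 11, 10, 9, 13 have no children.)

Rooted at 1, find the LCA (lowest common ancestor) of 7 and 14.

Ancestors of 7 (toward the root): 7, 1.
Ancestors of 14: 14, 8, 1.
The deepest node appearing in both lists is 1.

1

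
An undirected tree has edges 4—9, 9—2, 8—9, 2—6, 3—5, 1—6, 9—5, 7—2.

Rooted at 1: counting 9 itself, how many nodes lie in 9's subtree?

5

9's subtree: {9, 5, 4, 8, 3}, size 5.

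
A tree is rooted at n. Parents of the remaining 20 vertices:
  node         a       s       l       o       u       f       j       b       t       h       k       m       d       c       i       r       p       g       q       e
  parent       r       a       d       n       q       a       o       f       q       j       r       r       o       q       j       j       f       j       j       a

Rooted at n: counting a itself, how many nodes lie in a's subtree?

6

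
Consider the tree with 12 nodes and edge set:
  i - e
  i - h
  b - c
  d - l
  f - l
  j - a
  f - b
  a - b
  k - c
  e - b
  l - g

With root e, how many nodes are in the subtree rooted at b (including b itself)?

Descendants of b (including itself): b, f, a, c, l, j, k, g, d. That's 9.

9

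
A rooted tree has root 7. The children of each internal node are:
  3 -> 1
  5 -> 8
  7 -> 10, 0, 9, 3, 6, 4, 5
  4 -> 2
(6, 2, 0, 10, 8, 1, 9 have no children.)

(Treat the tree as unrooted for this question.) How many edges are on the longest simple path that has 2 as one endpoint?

4

The node farthest from 2 is 8 (1 also at distance 4), via 2-4-7-5-8 — 4 edges.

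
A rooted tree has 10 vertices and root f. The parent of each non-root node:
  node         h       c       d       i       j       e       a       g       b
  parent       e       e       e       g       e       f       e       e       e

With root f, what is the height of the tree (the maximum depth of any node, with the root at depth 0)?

3

The longest root-to-leaf path is f – e – g – i (3 edges).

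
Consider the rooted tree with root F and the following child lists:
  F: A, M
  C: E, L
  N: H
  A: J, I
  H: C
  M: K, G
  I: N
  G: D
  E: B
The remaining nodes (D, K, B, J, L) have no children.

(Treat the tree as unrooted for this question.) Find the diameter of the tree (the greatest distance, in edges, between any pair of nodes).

10

BFS from B reaches D last, at distance 10; BFS from D confirms no node is farther.
Path: B-E-C-H-N-I-A-F-M-G-D.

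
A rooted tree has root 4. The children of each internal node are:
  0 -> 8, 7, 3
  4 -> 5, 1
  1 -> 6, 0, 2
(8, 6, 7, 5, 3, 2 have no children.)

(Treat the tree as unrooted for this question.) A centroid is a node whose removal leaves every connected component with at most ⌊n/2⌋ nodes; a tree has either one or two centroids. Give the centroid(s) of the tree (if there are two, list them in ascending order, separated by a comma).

1

Removing 1 splits the tree into components of sizes 4, 2, 1, 1; the largest is 4 ≤ ⌊9/2⌋ = 4.
Every other node leaves some component of size > 4, so the centroid is unique.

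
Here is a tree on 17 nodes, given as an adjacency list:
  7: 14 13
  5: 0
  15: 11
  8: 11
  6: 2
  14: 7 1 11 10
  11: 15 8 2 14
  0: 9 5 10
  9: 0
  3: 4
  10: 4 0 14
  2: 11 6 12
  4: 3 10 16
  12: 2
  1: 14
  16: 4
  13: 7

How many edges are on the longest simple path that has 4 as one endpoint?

5

Distances from 4 peak at 5, attained at 6 (12 also at distance 5).
4-10-14-11-2-6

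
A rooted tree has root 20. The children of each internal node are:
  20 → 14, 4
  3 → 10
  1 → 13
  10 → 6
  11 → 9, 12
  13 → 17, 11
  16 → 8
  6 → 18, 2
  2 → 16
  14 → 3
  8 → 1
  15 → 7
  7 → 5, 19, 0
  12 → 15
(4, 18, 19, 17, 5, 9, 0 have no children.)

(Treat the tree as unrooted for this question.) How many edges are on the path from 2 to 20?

5

The path is 2 - 6 - 10 - 3 - 14 - 20, which has 5 edges.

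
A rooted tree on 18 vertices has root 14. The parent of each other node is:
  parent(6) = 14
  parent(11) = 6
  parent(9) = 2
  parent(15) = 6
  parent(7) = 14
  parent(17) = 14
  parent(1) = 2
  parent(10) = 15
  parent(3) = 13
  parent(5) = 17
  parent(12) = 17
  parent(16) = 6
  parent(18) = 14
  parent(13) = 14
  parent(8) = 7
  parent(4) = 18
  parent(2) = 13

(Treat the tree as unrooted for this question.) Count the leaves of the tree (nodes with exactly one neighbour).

The leaves are 1, 3, 4, 5, 8, 9, 10, 11, 12, 16.
That is 10 leaves.

10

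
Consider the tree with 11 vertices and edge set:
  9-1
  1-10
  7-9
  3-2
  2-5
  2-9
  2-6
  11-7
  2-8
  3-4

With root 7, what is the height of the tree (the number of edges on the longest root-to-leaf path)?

4 sits deepest: 7 – 9 – 2 – 3 – 4 — 4 edges from the root.

4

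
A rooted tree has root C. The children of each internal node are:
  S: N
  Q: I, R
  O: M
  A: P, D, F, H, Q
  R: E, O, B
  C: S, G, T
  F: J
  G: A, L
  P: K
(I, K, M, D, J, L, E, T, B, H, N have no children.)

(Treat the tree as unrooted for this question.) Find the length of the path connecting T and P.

4

T - C - G - A - P: 4 edges.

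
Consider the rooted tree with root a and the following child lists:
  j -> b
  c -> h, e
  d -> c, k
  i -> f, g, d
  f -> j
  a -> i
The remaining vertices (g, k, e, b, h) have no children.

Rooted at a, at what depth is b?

Climbing from b to the root: b → j → f → i → a. That's 4 steps.

4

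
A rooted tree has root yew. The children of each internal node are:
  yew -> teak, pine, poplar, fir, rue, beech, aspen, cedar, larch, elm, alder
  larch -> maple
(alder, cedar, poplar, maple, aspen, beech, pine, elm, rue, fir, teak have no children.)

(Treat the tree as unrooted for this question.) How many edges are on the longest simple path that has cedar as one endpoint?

3

Distances from cedar peak at 3, attained at maple.
cedar–yew–larch–maple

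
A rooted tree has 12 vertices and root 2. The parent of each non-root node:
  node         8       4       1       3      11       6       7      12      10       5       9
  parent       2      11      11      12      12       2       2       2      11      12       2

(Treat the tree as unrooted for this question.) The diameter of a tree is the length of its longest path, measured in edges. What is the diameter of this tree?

4

A longest path is 1 – 11 – 12 – 2 – 8, with 4 edges.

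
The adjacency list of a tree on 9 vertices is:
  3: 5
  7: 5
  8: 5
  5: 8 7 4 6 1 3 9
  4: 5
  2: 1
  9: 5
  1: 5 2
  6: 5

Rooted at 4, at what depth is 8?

4 – 5 – 8 — 2 edges.

2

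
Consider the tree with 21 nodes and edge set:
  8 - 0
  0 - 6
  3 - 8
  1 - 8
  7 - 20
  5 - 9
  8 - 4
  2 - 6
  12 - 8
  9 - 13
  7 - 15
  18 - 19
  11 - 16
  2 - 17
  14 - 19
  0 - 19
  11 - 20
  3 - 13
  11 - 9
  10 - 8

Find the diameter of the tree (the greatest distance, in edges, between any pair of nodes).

11

Starting from 15, a farthest node is 17 at distance 11.
One longest path: 15-7-20-11-9-13-3-8-0-6-2-17.
So the diameter is 11.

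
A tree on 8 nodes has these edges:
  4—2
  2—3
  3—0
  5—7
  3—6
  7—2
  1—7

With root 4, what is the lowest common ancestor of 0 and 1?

Path 0→root: 0 3 2 4; path 1→root: 1 7 2 4.
First common node: 2.

2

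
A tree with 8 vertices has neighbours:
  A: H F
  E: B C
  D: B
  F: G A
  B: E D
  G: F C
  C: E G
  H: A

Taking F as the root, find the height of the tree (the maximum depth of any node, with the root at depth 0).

D sits deepest: F-G-C-E-B-D — 5 edges from the root.

5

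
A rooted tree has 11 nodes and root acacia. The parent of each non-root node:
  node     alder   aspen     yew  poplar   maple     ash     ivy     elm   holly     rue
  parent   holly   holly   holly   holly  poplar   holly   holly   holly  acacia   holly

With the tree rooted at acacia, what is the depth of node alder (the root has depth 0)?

Path from acacia to alder: acacia – holly – alder, which has 2 edges.

2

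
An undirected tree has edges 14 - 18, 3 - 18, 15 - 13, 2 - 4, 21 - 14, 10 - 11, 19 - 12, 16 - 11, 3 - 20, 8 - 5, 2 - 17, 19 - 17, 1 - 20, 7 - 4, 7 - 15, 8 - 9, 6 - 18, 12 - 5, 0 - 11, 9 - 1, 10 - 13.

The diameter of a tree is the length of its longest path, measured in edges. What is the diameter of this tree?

Starting from 21, a farthest node is 0 at distance 19.
One longest path: 21 – 14 – 18 – 3 – 20 – 1 – 9 – 8 – 5 – 12 – 19 – 17 – 2 – 4 – 7 – 15 – 13 – 10 – 11 – 0.
So the diameter is 19.

19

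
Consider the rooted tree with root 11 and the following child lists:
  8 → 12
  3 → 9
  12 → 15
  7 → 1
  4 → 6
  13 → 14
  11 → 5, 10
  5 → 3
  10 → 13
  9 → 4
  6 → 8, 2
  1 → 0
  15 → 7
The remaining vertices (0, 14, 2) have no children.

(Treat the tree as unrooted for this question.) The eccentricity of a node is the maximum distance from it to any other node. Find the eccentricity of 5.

10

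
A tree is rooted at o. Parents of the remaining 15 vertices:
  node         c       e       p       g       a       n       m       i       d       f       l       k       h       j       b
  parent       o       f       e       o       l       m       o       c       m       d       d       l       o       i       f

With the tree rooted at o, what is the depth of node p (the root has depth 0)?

Climbing from p to the root: p → e → f → d → m → o. That's 5 steps.

5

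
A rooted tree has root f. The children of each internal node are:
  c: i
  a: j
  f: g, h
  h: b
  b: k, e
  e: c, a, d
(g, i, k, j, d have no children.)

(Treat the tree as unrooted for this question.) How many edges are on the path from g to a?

5

g - f - h - b - e - a: 5 edges.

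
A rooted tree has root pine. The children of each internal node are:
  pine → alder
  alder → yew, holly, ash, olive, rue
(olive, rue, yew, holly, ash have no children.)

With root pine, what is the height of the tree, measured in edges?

2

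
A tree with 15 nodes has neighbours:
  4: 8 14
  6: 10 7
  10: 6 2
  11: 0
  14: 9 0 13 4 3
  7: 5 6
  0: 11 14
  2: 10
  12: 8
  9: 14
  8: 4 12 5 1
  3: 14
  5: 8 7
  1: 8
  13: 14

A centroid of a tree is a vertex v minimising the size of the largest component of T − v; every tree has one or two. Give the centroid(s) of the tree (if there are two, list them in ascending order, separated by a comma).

Delete 8: the remaining components have sizes 7, 5, 1, 1. Max 7 ≤ 7, so 8 is a centroid.
Every other node leaves some component of size > 7, so the centroid is unique.

8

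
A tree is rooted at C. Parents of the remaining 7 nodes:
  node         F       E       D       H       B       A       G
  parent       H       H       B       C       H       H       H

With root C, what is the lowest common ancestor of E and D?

Path E→root: E H C; path D→root: D B H C.
First common node: H.

H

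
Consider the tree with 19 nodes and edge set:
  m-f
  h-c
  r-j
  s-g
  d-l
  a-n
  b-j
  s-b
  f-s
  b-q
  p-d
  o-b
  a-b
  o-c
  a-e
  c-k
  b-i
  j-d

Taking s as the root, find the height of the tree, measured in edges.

4

h sits deepest: s-b-o-c-h — 4 edges from the root.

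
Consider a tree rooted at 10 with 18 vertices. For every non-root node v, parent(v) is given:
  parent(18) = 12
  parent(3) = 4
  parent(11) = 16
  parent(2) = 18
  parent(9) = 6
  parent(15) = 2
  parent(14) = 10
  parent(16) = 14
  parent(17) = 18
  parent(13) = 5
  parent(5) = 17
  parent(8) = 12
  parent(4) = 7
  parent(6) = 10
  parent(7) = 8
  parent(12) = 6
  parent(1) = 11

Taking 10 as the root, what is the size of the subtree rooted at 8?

4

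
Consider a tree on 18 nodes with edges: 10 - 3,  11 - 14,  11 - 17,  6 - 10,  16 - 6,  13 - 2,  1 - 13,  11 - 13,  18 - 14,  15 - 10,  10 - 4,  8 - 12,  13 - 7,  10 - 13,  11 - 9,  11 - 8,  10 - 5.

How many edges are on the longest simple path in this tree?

6

BFS from 18 reaches 16 last, at distance 6; BFS from 16 confirms no node is farther.
Path: 18 – 14 – 11 – 13 – 10 – 6 – 16.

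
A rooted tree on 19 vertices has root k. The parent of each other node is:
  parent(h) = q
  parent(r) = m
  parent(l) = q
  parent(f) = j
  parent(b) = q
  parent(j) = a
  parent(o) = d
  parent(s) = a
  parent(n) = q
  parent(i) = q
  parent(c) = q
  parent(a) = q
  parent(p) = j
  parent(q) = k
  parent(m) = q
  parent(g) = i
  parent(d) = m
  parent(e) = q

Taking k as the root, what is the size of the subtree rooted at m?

Descendants of m (including itself): m, d, r, o. That's 4.

4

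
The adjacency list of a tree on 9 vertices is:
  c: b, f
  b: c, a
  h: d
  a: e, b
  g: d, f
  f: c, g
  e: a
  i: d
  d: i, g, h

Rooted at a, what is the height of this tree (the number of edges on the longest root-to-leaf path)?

The longest root-to-leaf path is a-b-c-f-g-d-h (6 edges).

6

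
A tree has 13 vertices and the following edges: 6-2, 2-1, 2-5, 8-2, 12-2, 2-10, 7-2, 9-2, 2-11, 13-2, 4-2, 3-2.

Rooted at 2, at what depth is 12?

1

2–12 — 1 edges.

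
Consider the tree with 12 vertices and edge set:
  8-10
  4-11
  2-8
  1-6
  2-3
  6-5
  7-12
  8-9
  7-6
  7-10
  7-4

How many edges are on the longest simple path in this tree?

A longest path is 3-2-8-10-7-4-11, with 6 edges.

6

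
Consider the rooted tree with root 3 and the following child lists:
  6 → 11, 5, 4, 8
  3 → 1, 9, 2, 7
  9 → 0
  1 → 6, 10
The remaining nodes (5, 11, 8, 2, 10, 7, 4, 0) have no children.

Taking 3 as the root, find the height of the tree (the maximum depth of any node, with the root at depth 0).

A deepest node is 8, reached by 3–1–6–8.
That path has 3 edges, so the height is 3.

3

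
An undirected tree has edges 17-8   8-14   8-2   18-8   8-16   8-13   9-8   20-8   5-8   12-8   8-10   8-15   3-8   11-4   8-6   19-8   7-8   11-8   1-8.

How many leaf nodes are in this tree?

18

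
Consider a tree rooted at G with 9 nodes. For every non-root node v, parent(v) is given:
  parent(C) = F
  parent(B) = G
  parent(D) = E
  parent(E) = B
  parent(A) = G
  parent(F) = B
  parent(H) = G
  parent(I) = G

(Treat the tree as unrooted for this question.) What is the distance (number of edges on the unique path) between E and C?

3

The path is E–B–F–C, which has 3 edges.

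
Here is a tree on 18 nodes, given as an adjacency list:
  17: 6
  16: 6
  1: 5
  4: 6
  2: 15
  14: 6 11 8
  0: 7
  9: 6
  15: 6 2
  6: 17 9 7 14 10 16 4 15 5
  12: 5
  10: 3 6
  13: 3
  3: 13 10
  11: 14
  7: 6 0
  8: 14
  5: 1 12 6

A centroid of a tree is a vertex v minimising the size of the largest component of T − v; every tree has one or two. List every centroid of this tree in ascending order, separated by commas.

Delete 6: the remaining components have sizes 3, 3, 3, 2, 2, 1, 1, 1, 1. Max 3 ≤ 9, so 6 is a centroid.
Every other node leaves some component of size > 9, so the centroid is unique.

6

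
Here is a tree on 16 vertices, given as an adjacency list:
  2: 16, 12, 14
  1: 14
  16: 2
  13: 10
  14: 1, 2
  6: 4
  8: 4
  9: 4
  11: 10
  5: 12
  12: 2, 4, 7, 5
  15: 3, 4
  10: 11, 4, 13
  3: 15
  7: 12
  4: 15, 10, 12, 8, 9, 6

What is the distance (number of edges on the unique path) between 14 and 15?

The path is 14 - 2 - 12 - 4 - 15, which has 4 edges.

4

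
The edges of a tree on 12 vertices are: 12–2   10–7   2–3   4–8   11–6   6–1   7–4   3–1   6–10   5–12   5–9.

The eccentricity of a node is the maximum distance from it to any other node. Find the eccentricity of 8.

10

The node farthest from 8 is 9, via 8–4–7–10–6–1–3–2–12–5–9 — 10 edges.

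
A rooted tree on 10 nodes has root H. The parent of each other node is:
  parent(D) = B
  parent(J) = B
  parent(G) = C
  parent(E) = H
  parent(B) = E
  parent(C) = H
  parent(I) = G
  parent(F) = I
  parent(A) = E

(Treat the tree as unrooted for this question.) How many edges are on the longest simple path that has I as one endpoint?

6

The node farthest from I is J (D also at distance 6), via I–G–C–H–E–B–J — 6 edges.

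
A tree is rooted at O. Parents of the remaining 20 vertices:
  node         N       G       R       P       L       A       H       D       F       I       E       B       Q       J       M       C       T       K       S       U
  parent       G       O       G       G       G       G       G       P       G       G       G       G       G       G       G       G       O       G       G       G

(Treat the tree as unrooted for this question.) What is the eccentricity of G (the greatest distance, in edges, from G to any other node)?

2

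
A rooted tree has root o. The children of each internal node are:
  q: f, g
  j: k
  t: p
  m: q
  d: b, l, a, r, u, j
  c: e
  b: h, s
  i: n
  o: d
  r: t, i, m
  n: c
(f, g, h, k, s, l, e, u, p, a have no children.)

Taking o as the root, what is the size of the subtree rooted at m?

The subtree rooted at m contains: m, q, g, f — 4 nodes.

4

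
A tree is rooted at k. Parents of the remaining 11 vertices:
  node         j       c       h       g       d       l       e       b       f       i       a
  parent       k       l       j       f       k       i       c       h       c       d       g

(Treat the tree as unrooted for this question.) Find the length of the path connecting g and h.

The path is g – f – c – l – i – d – k – j – h, which has 8 edges.

8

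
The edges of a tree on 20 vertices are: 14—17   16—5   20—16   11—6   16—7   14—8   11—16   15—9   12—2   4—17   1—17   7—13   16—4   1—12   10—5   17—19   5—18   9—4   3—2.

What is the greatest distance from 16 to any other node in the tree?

A farthest node from 16 is 3.
The path 16-4-17-1-12-2-3 has 6 edges.

6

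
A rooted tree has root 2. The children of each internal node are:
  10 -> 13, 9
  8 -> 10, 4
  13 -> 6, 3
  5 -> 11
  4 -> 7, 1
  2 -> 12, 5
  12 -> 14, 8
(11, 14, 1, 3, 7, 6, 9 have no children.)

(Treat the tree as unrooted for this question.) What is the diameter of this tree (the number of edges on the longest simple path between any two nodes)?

7

Starting from 3, a farthest node is 11 at distance 7.
One longest path: 3-13-10-8-12-2-5-11.
So the diameter is 7.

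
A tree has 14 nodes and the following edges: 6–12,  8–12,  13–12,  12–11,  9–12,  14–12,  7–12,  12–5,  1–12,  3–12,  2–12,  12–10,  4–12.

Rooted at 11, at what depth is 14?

2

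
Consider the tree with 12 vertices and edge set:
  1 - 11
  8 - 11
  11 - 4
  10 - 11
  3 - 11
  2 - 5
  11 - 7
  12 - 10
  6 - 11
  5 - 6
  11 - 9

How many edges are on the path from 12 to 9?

3

Walking from 12: 12 - 10 - 11 - 9. Length 3.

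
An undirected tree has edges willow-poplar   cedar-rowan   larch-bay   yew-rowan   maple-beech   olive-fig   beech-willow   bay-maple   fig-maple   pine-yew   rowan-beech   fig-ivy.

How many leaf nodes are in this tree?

6

Degree-1 nodes: cedar, ivy, larch, olive, pine, poplar — 6 of them.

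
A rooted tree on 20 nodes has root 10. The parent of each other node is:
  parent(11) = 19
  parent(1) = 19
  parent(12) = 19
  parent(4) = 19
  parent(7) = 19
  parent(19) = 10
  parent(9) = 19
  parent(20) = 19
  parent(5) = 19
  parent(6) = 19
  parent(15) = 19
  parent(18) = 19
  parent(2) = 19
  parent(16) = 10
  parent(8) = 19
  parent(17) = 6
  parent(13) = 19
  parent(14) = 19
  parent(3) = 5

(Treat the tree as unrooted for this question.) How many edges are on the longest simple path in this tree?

BFS from 16 reaches 17 last, at distance 4; BFS from 17 confirms no node is farther.
Path: 16–10–19–6–17.

4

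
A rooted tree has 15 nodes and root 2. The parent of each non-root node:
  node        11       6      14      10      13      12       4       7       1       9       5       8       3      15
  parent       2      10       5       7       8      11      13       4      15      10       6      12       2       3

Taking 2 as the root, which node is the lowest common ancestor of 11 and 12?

11's ancestor chain is 11, 2 and 12's is 12, 11, 2; they first meet at 11.

11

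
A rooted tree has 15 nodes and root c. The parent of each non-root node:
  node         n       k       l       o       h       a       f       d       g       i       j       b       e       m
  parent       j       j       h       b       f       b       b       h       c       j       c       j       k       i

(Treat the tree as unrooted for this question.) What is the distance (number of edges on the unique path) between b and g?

3

The path is b - j - c - g, which has 3 edges.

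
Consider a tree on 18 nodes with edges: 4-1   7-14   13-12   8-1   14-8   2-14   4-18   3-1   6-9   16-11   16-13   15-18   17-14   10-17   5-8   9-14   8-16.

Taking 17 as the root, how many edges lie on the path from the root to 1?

3

17–14–8–1 — 3 edges.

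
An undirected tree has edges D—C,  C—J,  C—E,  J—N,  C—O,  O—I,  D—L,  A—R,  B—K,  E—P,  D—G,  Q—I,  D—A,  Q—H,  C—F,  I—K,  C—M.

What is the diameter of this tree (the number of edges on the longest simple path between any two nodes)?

7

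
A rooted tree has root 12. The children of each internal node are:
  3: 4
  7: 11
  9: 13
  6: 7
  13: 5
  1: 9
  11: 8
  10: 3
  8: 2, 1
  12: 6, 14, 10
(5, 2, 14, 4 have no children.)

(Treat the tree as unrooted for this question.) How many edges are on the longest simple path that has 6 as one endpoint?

7

A farthest node from 6 is 5.
The path 6 – 7 – 11 – 8 – 1 – 9 – 13 – 5 has 7 edges.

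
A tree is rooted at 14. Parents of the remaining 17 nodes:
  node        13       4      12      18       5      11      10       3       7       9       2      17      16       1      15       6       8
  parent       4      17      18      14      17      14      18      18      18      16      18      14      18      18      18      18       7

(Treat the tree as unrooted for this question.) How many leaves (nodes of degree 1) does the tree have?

12

Exactly 12 nodes have a single neighbour: 1, 2, 3, 5, 6, 8, 9, 10, 11, 12, 13, 15.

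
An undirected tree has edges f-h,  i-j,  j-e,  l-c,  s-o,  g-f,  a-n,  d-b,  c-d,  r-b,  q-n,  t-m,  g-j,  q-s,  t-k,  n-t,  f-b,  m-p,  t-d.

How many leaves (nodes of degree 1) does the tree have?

Exactly 9 nodes have a single neighbour: a, e, h, i, k, l, o, p, r.

9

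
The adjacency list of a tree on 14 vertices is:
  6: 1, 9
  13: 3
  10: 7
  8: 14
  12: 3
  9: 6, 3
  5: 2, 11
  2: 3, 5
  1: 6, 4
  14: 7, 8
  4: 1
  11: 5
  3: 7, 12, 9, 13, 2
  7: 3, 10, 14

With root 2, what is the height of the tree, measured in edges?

A deepest node is 4, reached by 2-3-9-6-1-4.
That path has 5 edges, so the height is 5.

5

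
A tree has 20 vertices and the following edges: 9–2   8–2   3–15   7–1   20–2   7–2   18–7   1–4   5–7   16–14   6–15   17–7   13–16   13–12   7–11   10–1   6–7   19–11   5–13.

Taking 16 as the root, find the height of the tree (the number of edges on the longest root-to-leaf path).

A deepest node is 3, reached by 16-13-5-7-6-15-3.
That path has 6 edges, so the height is 6.

6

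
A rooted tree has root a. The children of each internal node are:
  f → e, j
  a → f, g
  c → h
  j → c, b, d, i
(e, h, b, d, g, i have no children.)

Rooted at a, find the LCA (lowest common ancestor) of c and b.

Path c→root: c j f a; path b→root: b j f a.
First common node: j.

j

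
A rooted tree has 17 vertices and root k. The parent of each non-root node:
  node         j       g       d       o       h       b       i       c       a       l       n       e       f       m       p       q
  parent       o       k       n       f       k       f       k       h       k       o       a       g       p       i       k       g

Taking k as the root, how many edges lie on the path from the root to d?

3

k–a–n–d — 3 edges.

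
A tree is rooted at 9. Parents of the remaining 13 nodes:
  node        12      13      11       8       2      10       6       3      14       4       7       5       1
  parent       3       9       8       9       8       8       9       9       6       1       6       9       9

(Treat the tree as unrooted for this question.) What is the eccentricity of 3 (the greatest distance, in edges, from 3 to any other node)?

3

The node farthest from 3 is 14 (7, 10, 4, 2, 11 also at distance 3), via 3 – 9 – 6 – 14 — 3 edges.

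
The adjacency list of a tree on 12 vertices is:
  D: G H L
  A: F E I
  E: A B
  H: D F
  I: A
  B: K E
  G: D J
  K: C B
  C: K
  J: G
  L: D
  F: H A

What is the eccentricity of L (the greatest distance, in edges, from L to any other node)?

The node farthest from L is C, via L – D – H – F – A – E – B – K – C — 8 edges.

8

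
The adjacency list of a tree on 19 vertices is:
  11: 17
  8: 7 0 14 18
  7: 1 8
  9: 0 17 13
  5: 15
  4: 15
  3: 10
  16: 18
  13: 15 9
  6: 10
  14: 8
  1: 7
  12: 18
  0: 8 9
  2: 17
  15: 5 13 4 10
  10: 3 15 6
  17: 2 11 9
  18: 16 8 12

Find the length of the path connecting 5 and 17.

Walking from 5: 5 – 15 – 13 – 9 – 17. Length 4.

4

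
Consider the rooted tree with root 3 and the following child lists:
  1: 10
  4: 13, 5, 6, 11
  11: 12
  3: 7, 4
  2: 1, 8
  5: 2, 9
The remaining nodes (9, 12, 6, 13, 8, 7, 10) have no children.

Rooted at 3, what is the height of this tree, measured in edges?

5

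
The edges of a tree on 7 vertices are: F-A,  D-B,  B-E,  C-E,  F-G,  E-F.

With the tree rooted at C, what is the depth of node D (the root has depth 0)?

3

Climbing from D to the root: D – B – E – C. That's 3 steps.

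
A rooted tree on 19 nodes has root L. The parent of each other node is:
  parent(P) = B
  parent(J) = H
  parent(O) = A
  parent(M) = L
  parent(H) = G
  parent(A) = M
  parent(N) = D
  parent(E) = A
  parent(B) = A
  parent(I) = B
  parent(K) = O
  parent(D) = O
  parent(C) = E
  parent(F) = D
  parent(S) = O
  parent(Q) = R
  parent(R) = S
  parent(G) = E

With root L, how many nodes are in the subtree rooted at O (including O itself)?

8

The subtree rooted at O contains: O, D, S, K, F, N, R, Q — 8 nodes.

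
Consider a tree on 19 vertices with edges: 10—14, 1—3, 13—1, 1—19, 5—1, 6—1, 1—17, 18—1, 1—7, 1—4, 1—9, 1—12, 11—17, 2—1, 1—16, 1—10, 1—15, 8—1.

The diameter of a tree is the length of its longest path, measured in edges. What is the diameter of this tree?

4

A longest path is 11-17-1-10-14, with 4 edges.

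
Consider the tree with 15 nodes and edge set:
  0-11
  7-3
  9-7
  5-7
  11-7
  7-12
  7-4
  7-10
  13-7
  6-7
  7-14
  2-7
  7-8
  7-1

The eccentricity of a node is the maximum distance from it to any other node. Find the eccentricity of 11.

2

Distances from 11 peak at 2, attained at 6 (4, 1, 9, 14, 13, 12, 10, 5, 8, 2, 3 also at distance 2).
11-7-6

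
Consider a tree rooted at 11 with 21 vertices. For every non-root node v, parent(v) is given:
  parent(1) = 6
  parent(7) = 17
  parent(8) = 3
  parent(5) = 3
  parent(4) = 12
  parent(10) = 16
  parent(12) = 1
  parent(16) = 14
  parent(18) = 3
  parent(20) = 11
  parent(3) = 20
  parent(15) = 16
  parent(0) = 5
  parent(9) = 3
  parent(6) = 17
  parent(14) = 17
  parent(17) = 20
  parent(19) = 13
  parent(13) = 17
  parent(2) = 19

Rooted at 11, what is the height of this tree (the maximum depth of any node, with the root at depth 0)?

6

A deepest node is 4, reached by 11 – 20 – 17 – 6 – 1 – 12 – 4.
That path has 6 edges, so the height is 6.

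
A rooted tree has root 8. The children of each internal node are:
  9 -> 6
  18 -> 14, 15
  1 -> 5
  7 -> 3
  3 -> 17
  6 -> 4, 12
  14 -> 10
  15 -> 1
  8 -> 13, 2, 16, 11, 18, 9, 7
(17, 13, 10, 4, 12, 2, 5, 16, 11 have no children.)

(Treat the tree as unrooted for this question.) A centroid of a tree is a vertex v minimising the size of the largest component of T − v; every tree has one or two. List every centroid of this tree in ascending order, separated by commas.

Delete 8: the remaining components have sizes 6, 4, 3, 1, 1, 1, 1. Max 6 ≤ 9, so 8 is a centroid.
No neighbour of 8 does as well, so 8 is the unique centroid.

8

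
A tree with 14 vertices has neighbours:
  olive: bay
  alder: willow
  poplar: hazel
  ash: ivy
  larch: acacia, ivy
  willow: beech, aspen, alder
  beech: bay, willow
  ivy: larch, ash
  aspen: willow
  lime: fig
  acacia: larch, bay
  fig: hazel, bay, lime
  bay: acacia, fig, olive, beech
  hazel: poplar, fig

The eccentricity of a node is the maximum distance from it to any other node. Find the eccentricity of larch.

5

Distances from larch peak at 5, attained at poplar (alder, aspen also at distance 5).
larch–acacia–bay–fig–hazel–poplar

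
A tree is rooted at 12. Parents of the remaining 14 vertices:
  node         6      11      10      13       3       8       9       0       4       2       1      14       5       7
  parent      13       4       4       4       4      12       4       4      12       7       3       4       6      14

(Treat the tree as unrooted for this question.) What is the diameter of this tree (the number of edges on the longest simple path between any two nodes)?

6

A longest path is 5 - 6 - 13 - 4 - 14 - 7 - 2, with 6 edges.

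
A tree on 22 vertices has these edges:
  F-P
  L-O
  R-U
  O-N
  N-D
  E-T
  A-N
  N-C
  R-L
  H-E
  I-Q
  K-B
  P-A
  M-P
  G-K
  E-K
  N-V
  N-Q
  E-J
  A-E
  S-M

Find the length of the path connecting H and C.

4

Walking from H: H–E–A–N–C. Length 4.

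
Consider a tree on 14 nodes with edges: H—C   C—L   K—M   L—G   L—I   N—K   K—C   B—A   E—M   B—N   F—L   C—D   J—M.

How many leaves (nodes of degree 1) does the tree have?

8

Degree-1 nodes: A, D, E, F, G, H, I, J — 8 of them.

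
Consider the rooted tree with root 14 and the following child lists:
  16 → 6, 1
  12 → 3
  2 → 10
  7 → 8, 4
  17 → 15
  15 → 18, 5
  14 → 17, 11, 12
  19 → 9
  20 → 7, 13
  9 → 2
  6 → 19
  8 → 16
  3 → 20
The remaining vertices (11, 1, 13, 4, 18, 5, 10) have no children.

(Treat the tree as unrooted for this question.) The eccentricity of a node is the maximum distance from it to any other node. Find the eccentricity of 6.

10

The node farthest from 6 is 18 (5 also at distance 10), via 6–16–8–7–20–3–12–14–17–15–18 — 10 edges.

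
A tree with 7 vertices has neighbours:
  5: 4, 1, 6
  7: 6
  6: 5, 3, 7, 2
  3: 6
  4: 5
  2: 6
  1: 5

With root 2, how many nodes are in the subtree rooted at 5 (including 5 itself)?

Descendants of 5 (including itself): 5, 4, 1. That's 3.

3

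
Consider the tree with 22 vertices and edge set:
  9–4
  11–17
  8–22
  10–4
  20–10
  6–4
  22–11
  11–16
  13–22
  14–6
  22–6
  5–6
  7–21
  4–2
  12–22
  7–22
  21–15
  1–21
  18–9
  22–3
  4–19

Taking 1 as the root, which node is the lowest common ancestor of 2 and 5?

6

Ancestors of 2 (toward the root): 2, 4, 6, 22, 7, 21, 1.
Ancestors of 5: 5, 6, 22, 7, 21, 1.
The deepest node appearing in both lists is 6.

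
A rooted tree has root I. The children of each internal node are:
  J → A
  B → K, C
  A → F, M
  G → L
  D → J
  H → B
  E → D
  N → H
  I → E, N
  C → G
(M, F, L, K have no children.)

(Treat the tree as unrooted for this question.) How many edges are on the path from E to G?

6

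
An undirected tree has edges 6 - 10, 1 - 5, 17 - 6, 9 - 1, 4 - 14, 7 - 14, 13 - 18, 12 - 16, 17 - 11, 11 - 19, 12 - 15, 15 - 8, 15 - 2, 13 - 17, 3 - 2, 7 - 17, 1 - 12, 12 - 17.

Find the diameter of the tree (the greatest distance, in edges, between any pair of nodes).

A longest path is 3–2–15–12–17–7–14–4, with 7 edges.

7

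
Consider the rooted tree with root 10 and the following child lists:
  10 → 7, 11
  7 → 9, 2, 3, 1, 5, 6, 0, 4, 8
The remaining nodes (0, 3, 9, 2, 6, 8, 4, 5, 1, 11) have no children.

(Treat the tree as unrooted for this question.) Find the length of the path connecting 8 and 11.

3

8 – 7 – 10 – 11: 3 edges.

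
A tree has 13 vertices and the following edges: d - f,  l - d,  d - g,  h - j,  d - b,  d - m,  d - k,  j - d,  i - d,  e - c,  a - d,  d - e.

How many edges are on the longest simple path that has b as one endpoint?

3

The node farthest from b is c (h also at distance 3), via b-d-e-c — 3 edges.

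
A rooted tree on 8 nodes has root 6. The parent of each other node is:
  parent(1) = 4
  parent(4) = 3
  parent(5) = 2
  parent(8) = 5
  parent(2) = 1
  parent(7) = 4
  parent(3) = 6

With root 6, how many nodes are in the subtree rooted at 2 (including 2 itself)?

3

Descendants of 2 (including itself): 2, 5, 8. That's 3.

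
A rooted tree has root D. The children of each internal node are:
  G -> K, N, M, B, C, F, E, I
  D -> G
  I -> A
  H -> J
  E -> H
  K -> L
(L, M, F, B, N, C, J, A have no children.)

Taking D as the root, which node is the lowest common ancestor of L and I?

G

Ancestors of L (toward the root): L, K, G, D.
Ancestors of I: I, G, D.
The deepest node appearing in both lists is G.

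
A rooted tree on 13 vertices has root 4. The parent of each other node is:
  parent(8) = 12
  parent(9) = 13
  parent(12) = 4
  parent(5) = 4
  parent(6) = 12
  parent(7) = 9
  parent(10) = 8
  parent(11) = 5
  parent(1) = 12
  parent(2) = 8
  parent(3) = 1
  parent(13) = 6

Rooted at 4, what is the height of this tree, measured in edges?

The longest root-to-leaf path is 4-12-6-13-9-7 (5 edges).

5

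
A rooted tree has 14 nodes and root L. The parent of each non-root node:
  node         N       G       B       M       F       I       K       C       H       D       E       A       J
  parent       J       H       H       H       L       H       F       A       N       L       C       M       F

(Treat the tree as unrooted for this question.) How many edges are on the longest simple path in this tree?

9

A longest path is D - L - F - J - N - H - M - A - C - E, with 9 edges.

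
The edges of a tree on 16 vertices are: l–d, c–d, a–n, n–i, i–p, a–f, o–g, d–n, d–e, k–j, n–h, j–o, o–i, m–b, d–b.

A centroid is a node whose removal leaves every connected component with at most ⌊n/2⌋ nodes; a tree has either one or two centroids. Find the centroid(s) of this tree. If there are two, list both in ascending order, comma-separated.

Delete n: the remaining components have sizes 6, 6, 2, 1. Max 6 ≤ 8, so n is a centroid.
No neighbour of n does as well, so n is the unique centroid.

n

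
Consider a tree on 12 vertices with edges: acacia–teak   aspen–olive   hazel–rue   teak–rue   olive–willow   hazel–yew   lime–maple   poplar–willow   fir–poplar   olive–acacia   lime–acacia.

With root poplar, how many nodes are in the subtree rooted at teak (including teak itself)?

4

Descendants of teak (including itself): teak, rue, hazel, yew. That's 4.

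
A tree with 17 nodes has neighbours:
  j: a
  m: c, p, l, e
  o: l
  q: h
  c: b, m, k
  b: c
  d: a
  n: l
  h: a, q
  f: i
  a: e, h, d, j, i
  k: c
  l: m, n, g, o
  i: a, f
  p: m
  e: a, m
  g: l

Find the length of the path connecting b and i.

Walking from b: b – c – m – e – a – i. Length 5.

5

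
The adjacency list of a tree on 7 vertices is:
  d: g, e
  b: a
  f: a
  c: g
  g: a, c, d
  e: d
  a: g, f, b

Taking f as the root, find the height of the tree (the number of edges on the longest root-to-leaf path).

4

The longest root-to-leaf path is f → a → g → d → e (4 edges).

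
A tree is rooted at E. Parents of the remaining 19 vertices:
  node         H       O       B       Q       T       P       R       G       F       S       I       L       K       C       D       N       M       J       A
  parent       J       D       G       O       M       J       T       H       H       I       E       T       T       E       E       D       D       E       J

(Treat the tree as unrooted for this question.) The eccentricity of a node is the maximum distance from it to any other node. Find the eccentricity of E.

4

A farthest node from E is B (R, L, K also at distance 4).
The path E – J – H – G – B has 4 edges.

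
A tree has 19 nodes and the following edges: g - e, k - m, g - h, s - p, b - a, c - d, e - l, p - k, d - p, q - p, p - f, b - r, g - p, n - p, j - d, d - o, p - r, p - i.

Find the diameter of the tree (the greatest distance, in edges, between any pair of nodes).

6

A longest path is a–b–r–p–g–e–l, with 6 edges.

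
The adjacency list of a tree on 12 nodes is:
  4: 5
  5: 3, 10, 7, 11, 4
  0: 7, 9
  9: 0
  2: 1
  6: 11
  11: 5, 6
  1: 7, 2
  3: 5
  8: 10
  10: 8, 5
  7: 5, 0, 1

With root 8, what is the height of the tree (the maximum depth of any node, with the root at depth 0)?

The longest root-to-leaf path is 8 – 10 – 5 – 7 – 0 – 9 (5 edges).

5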